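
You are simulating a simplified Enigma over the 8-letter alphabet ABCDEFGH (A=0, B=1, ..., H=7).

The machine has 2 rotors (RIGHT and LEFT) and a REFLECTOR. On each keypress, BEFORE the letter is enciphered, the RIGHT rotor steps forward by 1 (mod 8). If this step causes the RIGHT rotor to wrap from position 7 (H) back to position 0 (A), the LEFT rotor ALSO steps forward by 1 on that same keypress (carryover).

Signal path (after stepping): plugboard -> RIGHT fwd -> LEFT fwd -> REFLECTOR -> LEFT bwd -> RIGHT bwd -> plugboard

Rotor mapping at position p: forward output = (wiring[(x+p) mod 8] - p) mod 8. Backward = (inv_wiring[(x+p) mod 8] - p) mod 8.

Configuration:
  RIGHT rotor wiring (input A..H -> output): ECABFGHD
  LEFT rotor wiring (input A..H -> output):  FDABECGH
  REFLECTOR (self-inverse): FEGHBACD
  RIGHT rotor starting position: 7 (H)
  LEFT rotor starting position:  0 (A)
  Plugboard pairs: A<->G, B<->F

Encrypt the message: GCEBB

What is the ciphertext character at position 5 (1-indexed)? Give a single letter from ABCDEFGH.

Char 1 ('G'): step: R->0, L->1 (L advanced); G->plug->A->R->E->L->B->refl->E->L'->H->R'->G->plug->A
Char 2 ('C'): step: R->1, L=1; C->plug->C->R->A->L->C->refl->G->L'->G->R'->F->plug->B
Char 3 ('E'): step: R->2, L=1; E->plug->E->R->F->L->F->refl->A->L'->C->R'->G->plug->A
Char 4 ('B'): step: R->3, L=1; B->plug->F->R->B->L->H->refl->D->L'->D->R'->C->plug->C
Char 5 ('B'): step: R->4, L=1; B->plug->F->R->G->L->G->refl->C->L'->A->R'->E->plug->E

E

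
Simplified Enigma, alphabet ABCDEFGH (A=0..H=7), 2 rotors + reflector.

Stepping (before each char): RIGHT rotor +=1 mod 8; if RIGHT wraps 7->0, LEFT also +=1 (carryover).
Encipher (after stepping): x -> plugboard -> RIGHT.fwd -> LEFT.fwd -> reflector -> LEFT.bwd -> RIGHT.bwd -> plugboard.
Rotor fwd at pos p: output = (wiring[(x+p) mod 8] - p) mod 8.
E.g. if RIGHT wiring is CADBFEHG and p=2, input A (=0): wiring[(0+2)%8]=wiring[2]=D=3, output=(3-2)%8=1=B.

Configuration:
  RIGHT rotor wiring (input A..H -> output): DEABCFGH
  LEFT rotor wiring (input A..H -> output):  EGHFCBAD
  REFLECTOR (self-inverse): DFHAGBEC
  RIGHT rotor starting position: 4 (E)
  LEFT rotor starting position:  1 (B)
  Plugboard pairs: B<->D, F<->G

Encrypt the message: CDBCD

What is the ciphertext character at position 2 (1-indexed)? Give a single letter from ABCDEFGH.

Char 1 ('C'): step: R->5, L=1; C->plug->C->R->C->L->E->refl->G->L'->B->R'->B->plug->D
Char 2 ('D'): step: R->6, L=1; D->plug->B->R->B->L->G->refl->E->L'->C->R'->E->plug->E

E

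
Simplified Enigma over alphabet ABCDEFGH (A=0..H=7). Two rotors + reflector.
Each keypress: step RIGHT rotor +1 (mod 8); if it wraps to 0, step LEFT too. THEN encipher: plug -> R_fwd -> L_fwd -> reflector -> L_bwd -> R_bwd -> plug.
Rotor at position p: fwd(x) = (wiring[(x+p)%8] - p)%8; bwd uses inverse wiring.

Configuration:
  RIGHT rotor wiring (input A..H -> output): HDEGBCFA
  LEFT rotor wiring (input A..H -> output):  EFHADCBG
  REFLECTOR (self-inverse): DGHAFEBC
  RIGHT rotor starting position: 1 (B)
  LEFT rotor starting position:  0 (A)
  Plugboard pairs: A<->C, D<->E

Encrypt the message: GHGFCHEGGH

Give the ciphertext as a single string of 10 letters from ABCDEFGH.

Char 1 ('G'): step: R->2, L=0; G->plug->G->R->F->L->C->refl->H->L'->C->R'->A->plug->C
Char 2 ('H'): step: R->3, L=0; H->plug->H->R->B->L->F->refl->E->L'->A->R'->G->plug->G
Char 3 ('G'): step: R->4, L=0; G->plug->G->R->A->L->E->refl->F->L'->B->R'->C->plug->A
Char 4 ('F'): step: R->5, L=0; F->plug->F->R->H->L->G->refl->B->L'->G->R'->E->plug->D
Char 5 ('C'): step: R->6, L=0; C->plug->A->R->H->L->G->refl->B->L'->G->R'->E->plug->D
Char 6 ('H'): step: R->7, L=0; H->plug->H->R->G->L->B->refl->G->L'->H->R'->E->plug->D
Char 7 ('E'): step: R->0, L->1 (L advanced); E->plug->D->R->G->L->F->refl->E->L'->A->R'->H->plug->H
Char 8 ('G'): step: R->1, L=1; G->plug->G->R->H->L->D->refl->A->L'->F->R'->C->plug->A
Char 9 ('G'): step: R->2, L=1; G->plug->G->R->F->L->A->refl->D->L'->H->R'->C->plug->A
Char 10 ('H'): step: R->3, L=1; H->plug->H->R->B->L->G->refl->B->L'->E->R'->F->plug->F

Answer: CGADDDHAAF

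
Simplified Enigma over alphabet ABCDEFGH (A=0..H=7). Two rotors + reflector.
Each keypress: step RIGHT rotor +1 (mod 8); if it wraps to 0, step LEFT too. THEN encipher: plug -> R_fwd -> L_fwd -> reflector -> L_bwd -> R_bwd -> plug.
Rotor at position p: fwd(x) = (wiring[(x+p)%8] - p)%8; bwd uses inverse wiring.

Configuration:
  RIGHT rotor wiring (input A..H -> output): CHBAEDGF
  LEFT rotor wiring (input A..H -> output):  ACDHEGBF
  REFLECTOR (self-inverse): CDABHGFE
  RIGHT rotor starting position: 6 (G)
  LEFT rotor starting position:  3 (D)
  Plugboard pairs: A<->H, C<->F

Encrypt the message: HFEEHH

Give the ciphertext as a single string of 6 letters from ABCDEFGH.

Answer: FDCBED

Derivation:
Char 1 ('H'): step: R->7, L=3; H->plug->A->R->G->L->H->refl->E->L'->A->R'->C->plug->F
Char 2 ('F'): step: R->0, L->4 (L advanced); F->plug->C->R->B->L->C->refl->A->L'->A->R'->D->plug->D
Char 3 ('E'): step: R->1, L=4; E->plug->E->R->C->L->F->refl->G->L'->F->R'->F->plug->C
Char 4 ('E'): step: R->2, L=4; E->plug->E->R->E->L->E->refl->H->L'->G->R'->B->plug->B
Char 5 ('H'): step: R->3, L=4; H->plug->A->R->F->L->G->refl->F->L'->C->R'->E->plug->E
Char 6 ('H'): step: R->4, L=4; H->plug->A->R->A->L->A->refl->C->L'->B->R'->D->plug->D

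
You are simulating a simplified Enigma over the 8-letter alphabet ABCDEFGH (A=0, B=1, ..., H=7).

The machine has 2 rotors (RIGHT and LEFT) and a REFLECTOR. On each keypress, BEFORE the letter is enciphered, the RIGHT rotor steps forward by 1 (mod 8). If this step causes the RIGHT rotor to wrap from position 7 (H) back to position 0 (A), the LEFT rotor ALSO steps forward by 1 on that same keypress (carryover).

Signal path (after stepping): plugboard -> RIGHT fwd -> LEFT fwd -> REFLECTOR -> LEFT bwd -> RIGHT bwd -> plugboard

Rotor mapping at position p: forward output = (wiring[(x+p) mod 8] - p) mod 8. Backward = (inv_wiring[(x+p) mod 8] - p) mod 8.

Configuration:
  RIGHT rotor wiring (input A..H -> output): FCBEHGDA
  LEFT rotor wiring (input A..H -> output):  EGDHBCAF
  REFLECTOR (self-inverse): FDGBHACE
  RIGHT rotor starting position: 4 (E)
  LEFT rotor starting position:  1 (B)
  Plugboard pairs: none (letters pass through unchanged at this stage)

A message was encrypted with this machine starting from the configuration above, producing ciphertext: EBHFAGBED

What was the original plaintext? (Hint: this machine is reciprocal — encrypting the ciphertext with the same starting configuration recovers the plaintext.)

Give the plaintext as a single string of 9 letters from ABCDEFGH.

Char 1 ('E'): step: R->5, L=1; E->plug->E->R->F->L->H->refl->E->L'->G->R'->B->plug->B
Char 2 ('B'): step: R->6, L=1; B->plug->B->R->C->L->G->refl->C->L'->B->R'->G->plug->G
Char 3 ('H'): step: R->7, L=1; H->plug->H->R->E->L->B->refl->D->L'->H->R'->G->plug->G
Char 4 ('F'): step: R->0, L->2 (L advanced); F->plug->F->R->G->L->C->refl->G->L'->E->R'->D->plug->D
Char 5 ('A'): step: R->1, L=2; A->plug->A->R->B->L->F->refl->A->L'->D->R'->C->plug->C
Char 6 ('G'): step: R->2, L=2; G->plug->G->R->D->L->A->refl->F->L'->B->R'->E->plug->E
Char 7 ('B'): step: R->3, L=2; B->plug->B->R->E->L->G->refl->C->L'->G->R'->H->plug->H
Char 8 ('E'): step: R->4, L=2; E->plug->E->R->B->L->F->refl->A->L'->D->R'->A->plug->A
Char 9 ('D'): step: R->5, L=2; D->plug->D->R->A->L->B->refl->D->L'->F->R'->E->plug->E

Answer: BGGDCEHAE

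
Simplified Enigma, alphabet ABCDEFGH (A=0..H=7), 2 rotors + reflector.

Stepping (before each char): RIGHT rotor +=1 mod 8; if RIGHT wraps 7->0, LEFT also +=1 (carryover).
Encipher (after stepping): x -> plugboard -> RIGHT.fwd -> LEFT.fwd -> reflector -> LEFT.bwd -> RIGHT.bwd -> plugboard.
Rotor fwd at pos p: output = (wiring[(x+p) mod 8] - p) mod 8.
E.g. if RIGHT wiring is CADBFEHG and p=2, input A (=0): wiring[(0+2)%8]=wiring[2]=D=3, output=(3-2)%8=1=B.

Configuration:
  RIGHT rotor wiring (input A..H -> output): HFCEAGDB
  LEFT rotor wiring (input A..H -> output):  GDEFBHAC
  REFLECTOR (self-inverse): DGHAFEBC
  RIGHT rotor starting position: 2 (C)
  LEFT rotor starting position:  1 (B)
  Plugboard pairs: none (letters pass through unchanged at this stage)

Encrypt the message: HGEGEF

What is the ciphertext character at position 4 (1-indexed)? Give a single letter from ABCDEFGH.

Char 1 ('H'): step: R->3, L=1; H->plug->H->R->H->L->F->refl->E->L'->C->R'->G->plug->G
Char 2 ('G'): step: R->4, L=1; G->plug->G->R->G->L->B->refl->G->L'->E->R'->A->plug->A
Char 3 ('E'): step: R->5, L=1; E->plug->E->R->A->L->C->refl->H->L'->F->R'->F->plug->F
Char 4 ('G'): step: R->6, L=1; G->plug->G->R->C->L->E->refl->F->L'->H->R'->D->plug->D

D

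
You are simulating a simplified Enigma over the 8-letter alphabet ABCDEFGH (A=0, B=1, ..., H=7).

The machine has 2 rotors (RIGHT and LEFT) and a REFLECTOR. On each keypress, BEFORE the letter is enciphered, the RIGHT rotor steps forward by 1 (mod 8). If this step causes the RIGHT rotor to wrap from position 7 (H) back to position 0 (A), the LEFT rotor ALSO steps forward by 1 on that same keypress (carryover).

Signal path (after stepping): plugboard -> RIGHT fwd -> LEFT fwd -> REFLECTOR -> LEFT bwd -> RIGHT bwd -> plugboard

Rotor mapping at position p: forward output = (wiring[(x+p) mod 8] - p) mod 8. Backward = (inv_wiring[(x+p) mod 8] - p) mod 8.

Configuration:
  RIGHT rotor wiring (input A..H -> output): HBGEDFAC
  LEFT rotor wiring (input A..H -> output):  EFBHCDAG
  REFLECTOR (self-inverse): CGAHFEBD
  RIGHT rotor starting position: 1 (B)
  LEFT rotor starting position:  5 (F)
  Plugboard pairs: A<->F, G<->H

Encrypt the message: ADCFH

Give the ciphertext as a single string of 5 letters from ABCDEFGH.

Answer: BEDDG

Derivation:
Char 1 ('A'): step: R->2, L=5; A->plug->F->R->A->L->G->refl->B->L'->C->R'->B->plug->B
Char 2 ('D'): step: R->3, L=5; D->plug->D->R->F->L->E->refl->F->L'->H->R'->E->plug->E
Char 3 ('C'): step: R->4, L=5; C->plug->C->R->E->L->A->refl->C->L'->G->R'->D->plug->D
Char 4 ('F'): step: R->5, L=5; F->plug->A->R->A->L->G->refl->B->L'->C->R'->D->plug->D
Char 5 ('H'): step: R->6, L=5; H->plug->G->R->F->L->E->refl->F->L'->H->R'->H->plug->G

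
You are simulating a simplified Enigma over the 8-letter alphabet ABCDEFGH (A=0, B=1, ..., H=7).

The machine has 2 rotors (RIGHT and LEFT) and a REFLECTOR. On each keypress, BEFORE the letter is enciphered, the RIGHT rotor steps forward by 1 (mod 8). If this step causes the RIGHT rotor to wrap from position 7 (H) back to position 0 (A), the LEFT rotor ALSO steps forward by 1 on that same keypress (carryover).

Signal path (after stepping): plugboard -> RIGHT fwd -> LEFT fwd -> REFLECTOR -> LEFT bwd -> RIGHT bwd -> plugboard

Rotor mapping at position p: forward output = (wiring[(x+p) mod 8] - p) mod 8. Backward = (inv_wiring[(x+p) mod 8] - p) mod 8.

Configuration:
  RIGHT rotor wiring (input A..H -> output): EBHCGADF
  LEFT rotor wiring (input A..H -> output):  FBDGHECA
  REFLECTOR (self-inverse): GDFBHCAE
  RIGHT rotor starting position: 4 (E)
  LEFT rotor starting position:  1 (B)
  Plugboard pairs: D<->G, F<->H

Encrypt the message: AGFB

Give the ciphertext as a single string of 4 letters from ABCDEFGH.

Char 1 ('A'): step: R->5, L=1; A->plug->A->R->D->L->G->refl->A->L'->A->R'->C->plug->C
Char 2 ('G'): step: R->6, L=1; G->plug->D->R->D->L->G->refl->A->L'->A->R'->G->plug->D
Char 3 ('F'): step: R->7, L=1; F->plug->H->R->E->L->D->refl->B->L'->F->R'->B->plug->B
Char 4 ('B'): step: R->0, L->2 (L advanced); B->plug->B->R->B->L->E->refl->H->L'->H->R'->C->plug->C

Answer: CDBC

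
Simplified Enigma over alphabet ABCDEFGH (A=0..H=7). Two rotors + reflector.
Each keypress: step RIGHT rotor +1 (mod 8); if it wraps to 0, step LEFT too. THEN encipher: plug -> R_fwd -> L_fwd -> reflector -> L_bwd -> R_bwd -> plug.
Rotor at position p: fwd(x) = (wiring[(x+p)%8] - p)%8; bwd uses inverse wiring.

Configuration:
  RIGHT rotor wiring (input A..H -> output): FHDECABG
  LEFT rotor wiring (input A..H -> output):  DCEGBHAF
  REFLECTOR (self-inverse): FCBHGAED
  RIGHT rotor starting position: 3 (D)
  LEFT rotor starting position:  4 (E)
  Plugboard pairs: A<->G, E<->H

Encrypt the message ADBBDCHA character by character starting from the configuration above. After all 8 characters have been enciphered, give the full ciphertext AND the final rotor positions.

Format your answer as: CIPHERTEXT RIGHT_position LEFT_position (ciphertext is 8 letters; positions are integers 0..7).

Answer: FFFCHHAF 3 5

Derivation:
Char 1 ('A'): step: R->4, L=4; A->plug->G->R->H->L->C->refl->B->L'->D->R'->F->plug->F
Char 2 ('D'): step: R->5, L=4; D->plug->D->R->A->L->F->refl->A->L'->G->R'->F->plug->F
Char 3 ('B'): step: R->6, L=4; B->plug->B->R->A->L->F->refl->A->L'->G->R'->F->plug->F
Char 4 ('B'): step: R->7, L=4; B->plug->B->R->G->L->A->refl->F->L'->A->R'->C->plug->C
Char 5 ('D'): step: R->0, L->5 (L advanced); D->plug->D->R->E->L->F->refl->A->L'->C->R'->E->plug->H
Char 6 ('C'): step: R->1, L=5; C->plug->C->R->D->L->G->refl->E->L'->H->R'->E->plug->H
Char 7 ('H'): step: R->2, L=5; H->plug->E->R->H->L->E->refl->G->L'->D->R'->G->plug->A
Char 8 ('A'): step: R->3, L=5; A->plug->G->R->E->L->F->refl->A->L'->C->R'->F->plug->F
Final: ciphertext=FFFCHHAF, RIGHT=3, LEFT=5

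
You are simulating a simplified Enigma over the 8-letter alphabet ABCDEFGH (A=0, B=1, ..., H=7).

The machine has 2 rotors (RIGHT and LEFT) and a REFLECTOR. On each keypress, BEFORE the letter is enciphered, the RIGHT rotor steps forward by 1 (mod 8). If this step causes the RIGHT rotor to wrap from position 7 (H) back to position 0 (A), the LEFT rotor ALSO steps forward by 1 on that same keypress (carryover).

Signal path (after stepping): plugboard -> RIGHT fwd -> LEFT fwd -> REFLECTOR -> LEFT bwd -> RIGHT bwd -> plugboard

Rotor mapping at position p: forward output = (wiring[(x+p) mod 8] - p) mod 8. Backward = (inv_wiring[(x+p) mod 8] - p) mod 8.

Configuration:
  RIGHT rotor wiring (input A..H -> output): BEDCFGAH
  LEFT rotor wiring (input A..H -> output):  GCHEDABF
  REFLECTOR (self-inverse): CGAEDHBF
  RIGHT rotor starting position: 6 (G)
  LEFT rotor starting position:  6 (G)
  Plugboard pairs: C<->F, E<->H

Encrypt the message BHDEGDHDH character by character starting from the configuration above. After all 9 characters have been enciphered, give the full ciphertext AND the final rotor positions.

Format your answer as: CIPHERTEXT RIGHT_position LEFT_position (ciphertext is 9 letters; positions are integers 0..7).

Answer: GDFCHGBEG 7 7

Derivation:
Char 1 ('B'): step: R->7, L=6; B->plug->B->R->C->L->A->refl->C->L'->H->R'->G->plug->G
Char 2 ('H'): step: R->0, L->7 (L advanced); H->plug->E->R->F->L->E->refl->D->L'->C->R'->D->plug->D
Char 3 ('D'): step: R->1, L=7; D->plug->D->R->E->L->F->refl->H->L'->B->R'->C->plug->F
Char 4 ('E'): step: R->2, L=7; E->plug->H->R->C->L->D->refl->E->L'->F->R'->F->plug->C
Char 5 ('G'): step: R->3, L=7; G->plug->G->R->B->L->H->refl->F->L'->E->R'->E->plug->H
Char 6 ('D'): step: R->4, L=7; D->plug->D->R->D->L->A->refl->C->L'->H->R'->G->plug->G
Char 7 ('H'): step: R->5, L=7; H->plug->E->R->H->L->C->refl->A->L'->D->R'->B->plug->B
Char 8 ('D'): step: R->6, L=7; D->plug->D->R->G->L->B->refl->G->L'->A->R'->H->plug->E
Char 9 ('H'): step: R->7, L=7; H->plug->E->R->D->L->A->refl->C->L'->H->R'->G->plug->G
Final: ciphertext=GDFCHGBEG, RIGHT=7, LEFT=7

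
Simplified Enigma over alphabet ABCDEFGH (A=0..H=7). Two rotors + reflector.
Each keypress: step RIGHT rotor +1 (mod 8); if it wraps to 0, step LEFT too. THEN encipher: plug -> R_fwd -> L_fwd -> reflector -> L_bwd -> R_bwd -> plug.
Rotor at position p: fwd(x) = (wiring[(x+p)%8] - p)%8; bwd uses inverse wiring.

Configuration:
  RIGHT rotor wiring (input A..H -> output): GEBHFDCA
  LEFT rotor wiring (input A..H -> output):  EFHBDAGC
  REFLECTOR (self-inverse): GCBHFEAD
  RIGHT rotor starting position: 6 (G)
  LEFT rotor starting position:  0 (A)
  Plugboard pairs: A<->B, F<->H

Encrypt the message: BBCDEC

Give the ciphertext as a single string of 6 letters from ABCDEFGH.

Char 1 ('B'): step: R->7, L=0; B->plug->A->R->B->L->F->refl->E->L'->A->R'->E->plug->E
Char 2 ('B'): step: R->0, L->1 (L advanced); B->plug->A->R->G->L->B->refl->C->L'->D->R'->F->plug->H
Char 3 ('C'): step: R->1, L=1; C->plug->C->R->G->L->B->refl->C->L'->D->R'->A->plug->B
Char 4 ('D'): step: R->2, L=1; D->plug->D->R->B->L->G->refl->A->L'->C->R'->H->plug->F
Char 5 ('E'): step: R->3, L=1; E->plug->E->R->F->L->F->refl->E->L'->A->R'->C->plug->C
Char 6 ('C'): step: R->4, L=1; C->plug->C->R->G->L->B->refl->C->L'->D->R'->H->plug->F

Answer: EHBFCF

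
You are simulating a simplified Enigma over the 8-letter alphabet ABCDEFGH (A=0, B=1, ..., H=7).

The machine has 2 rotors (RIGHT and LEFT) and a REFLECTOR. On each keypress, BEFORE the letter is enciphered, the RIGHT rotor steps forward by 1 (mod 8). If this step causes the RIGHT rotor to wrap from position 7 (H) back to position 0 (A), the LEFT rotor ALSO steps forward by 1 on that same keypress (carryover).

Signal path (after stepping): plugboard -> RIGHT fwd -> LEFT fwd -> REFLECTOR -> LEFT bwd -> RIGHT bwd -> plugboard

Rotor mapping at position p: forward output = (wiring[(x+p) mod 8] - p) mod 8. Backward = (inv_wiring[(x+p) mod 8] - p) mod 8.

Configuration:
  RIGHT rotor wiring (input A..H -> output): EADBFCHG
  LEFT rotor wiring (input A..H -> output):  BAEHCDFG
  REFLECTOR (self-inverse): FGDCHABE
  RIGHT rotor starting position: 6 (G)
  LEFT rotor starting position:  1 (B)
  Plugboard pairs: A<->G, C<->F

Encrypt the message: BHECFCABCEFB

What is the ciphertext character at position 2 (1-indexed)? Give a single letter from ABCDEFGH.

Char 1 ('B'): step: R->7, L=1; B->plug->B->R->F->L->E->refl->H->L'->A->R'->H->plug->H
Char 2 ('H'): step: R->0, L->2 (L advanced); H->plug->H->R->G->L->H->refl->E->L'->F->R'->E->plug->E

E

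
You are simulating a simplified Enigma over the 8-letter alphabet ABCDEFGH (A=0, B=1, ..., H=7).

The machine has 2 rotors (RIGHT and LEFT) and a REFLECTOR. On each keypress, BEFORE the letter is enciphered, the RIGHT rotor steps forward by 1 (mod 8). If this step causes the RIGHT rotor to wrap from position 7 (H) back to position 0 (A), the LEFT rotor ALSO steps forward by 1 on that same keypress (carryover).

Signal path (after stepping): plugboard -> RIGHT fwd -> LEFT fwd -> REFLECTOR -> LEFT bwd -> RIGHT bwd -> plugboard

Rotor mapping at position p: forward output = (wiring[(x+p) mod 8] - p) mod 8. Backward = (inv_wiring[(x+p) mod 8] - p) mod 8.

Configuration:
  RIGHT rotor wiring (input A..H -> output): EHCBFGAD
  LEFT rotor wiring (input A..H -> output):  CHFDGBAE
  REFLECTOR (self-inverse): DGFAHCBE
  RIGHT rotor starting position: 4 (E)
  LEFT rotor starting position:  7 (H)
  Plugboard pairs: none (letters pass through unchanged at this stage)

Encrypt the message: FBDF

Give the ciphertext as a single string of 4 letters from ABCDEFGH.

Answer: GEGH

Derivation:
Char 1 ('F'): step: R->5, L=7; F->plug->F->R->F->L->H->refl->E->L'->E->R'->G->plug->G
Char 2 ('B'): step: R->6, L=7; B->plug->B->R->F->L->H->refl->E->L'->E->R'->E->plug->E
Char 3 ('D'): step: R->7, L=7; D->plug->D->R->D->L->G->refl->B->L'->H->R'->G->plug->G
Char 4 ('F'): step: R->0, L->0 (L advanced); F->plug->F->R->G->L->A->refl->D->L'->D->R'->H->plug->H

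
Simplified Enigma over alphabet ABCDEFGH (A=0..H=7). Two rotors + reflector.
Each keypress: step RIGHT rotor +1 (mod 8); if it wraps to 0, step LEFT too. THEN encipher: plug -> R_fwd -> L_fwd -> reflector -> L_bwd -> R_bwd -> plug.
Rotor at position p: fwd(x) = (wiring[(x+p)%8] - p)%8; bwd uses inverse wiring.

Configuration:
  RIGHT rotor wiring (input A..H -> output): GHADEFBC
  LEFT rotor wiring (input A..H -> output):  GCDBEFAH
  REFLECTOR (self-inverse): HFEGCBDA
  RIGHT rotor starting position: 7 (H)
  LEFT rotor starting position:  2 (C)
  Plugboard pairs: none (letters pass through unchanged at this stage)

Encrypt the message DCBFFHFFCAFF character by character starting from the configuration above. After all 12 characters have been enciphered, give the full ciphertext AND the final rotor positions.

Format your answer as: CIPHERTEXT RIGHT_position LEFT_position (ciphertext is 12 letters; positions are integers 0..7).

Char 1 ('D'): step: R->0, L->3 (L advanced); D->plug->D->R->D->L->F->refl->B->L'->B->R'->G->plug->G
Char 2 ('C'): step: R->1, L=3; C->plug->C->R->C->L->C->refl->E->L'->E->R'->E->plug->E
Char 3 ('B'): step: R->2, L=3; B->plug->B->R->B->L->B->refl->F->L'->D->R'->D->plug->D
Char 4 ('F'): step: R->3, L=3; F->plug->F->R->D->L->F->refl->B->L'->B->R'->B->plug->B
Char 5 ('F'): step: R->4, L=3; F->plug->F->R->D->L->F->refl->B->L'->B->R'->B->plug->B
Char 6 ('H'): step: R->5, L=3; H->plug->H->R->H->L->A->refl->H->L'->G->R'->G->plug->G
Char 7 ('F'): step: R->6, L=3; F->plug->F->R->F->L->D->refl->G->L'->A->R'->C->plug->C
Char 8 ('F'): step: R->7, L=3; F->plug->F->R->F->L->D->refl->G->L'->A->R'->C->plug->C
Char 9 ('C'): step: R->0, L->4 (L advanced); C->plug->C->R->A->L->A->refl->H->L'->G->R'->A->plug->A
Char 10 ('A'): step: R->1, L=4; A->plug->A->R->G->L->H->refl->A->L'->A->R'->F->plug->F
Char 11 ('F'): step: R->2, L=4; F->plug->F->R->A->L->A->refl->H->L'->G->R'->A->plug->A
Char 12 ('F'): step: R->3, L=4; F->plug->F->R->D->L->D->refl->G->L'->F->R'->H->plug->H
Final: ciphertext=GEDBBGCCAFAH, RIGHT=3, LEFT=4

Answer: GEDBBGCCAFAH 3 4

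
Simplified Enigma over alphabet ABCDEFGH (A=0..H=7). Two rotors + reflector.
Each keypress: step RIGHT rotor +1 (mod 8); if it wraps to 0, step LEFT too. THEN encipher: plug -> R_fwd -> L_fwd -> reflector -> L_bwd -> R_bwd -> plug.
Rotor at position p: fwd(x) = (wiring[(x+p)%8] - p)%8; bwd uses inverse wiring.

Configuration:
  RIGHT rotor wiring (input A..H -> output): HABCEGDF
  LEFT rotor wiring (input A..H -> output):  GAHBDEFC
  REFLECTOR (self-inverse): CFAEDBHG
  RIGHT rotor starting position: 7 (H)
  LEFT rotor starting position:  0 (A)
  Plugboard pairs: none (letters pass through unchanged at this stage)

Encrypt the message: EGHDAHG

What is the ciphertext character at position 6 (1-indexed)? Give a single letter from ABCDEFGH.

Char 1 ('E'): step: R->0, L->1 (L advanced); E->plug->E->R->E->L->D->refl->E->L'->F->R'->H->plug->H
Char 2 ('G'): step: R->1, L=1; G->plug->G->R->E->L->D->refl->E->L'->F->R'->E->plug->E
Char 3 ('H'): step: R->2, L=1; H->plug->H->R->G->L->B->refl->F->L'->H->R'->A->plug->A
Char 4 ('D'): step: R->3, L=1; D->plug->D->R->A->L->H->refl->G->L'->B->R'->B->plug->B
Char 5 ('A'): step: R->4, L=1; A->plug->A->R->A->L->H->refl->G->L'->B->R'->D->plug->D
Char 6 ('H'): step: R->5, L=1; H->plug->H->R->H->L->F->refl->B->L'->G->R'->B->plug->B

B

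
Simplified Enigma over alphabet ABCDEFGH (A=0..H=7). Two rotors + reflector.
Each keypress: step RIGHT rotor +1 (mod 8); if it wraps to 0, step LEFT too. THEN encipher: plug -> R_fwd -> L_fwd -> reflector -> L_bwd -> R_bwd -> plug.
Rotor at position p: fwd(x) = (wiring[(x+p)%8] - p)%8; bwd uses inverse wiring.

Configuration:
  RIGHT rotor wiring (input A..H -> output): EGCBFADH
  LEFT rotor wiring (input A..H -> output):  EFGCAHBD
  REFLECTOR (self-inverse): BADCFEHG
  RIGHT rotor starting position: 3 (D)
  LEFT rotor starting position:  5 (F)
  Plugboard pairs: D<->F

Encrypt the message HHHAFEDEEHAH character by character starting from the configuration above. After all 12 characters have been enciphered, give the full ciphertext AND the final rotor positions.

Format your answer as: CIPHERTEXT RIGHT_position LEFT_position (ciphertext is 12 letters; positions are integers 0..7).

Answer: BFDCEFEHGBBC 7 6

Derivation:
Char 1 ('H'): step: R->4, L=5; H->plug->H->R->F->L->B->refl->A->L'->E->R'->B->plug->B
Char 2 ('H'): step: R->5, L=5; H->plug->H->R->A->L->C->refl->D->L'->H->R'->D->plug->F
Char 3 ('H'): step: R->6, L=5; H->plug->H->R->C->L->G->refl->H->L'->D->R'->F->plug->D
Char 4 ('A'): step: R->7, L=5; A->plug->A->R->A->L->C->refl->D->L'->H->R'->C->plug->C
Char 5 ('F'): step: R->0, L->6 (L advanced); F->plug->D->R->B->L->F->refl->E->L'->F->R'->E->plug->E
Char 6 ('E'): step: R->1, L=6; E->plug->E->R->H->L->B->refl->A->L'->E->R'->D->plug->F
Char 7 ('D'): step: R->2, L=6; D->plug->F->R->F->L->E->refl->F->L'->B->R'->E->plug->E
Char 8 ('E'): step: R->3, L=6; E->plug->E->R->E->L->A->refl->B->L'->H->R'->H->plug->H
Char 9 ('E'): step: R->4, L=6; E->plug->E->R->A->L->D->refl->C->L'->G->R'->G->plug->G
Char 10 ('H'): step: R->5, L=6; H->plug->H->R->A->L->D->refl->C->L'->G->R'->B->plug->B
Char 11 ('A'): step: R->6, L=6; A->plug->A->R->F->L->E->refl->F->L'->B->R'->B->plug->B
Char 12 ('H'): step: R->7, L=6; H->plug->H->R->E->L->A->refl->B->L'->H->R'->C->plug->C
Final: ciphertext=BFDCEFEHGBBC, RIGHT=7, LEFT=6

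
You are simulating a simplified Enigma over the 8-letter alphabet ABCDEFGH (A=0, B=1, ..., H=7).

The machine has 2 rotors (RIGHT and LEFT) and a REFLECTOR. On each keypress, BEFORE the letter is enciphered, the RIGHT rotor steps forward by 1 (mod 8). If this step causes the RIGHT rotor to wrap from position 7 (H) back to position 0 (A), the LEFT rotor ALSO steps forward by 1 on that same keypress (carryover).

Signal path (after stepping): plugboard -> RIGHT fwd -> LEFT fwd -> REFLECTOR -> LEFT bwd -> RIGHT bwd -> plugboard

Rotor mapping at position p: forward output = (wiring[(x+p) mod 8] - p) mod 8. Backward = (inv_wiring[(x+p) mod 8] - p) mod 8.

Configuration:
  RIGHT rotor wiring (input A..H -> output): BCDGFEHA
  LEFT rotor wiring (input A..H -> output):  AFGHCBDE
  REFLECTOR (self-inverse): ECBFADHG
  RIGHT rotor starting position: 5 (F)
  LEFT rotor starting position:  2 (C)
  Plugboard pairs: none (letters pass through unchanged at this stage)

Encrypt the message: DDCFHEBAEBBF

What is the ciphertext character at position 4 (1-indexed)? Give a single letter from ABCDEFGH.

Char 1 ('D'): step: R->6, L=2; D->plug->D->R->E->L->B->refl->C->L'->F->R'->E->plug->E
Char 2 ('D'): step: R->7, L=2; D->plug->D->R->E->L->B->refl->C->L'->F->R'->G->plug->G
Char 3 ('C'): step: R->0, L->3 (L advanced); C->plug->C->R->D->L->A->refl->E->L'->A->R'->H->plug->H
Char 4 ('F'): step: R->1, L=3; F->plug->F->R->G->L->C->refl->B->L'->E->R'->D->plug->D

D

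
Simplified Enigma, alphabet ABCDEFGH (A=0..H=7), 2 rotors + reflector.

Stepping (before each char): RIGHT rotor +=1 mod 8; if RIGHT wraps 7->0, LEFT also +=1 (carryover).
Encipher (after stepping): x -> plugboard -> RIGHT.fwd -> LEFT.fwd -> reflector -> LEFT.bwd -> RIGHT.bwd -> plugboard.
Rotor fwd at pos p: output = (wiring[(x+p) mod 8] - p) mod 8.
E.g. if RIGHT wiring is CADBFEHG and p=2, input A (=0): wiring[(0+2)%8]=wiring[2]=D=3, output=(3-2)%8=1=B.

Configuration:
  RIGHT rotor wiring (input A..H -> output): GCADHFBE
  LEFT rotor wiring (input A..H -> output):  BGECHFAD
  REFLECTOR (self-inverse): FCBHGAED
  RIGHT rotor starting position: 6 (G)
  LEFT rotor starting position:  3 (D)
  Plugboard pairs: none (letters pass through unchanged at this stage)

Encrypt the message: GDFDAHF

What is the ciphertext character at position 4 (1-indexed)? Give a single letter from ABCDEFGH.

Char 1 ('G'): step: R->7, L=3; G->plug->G->R->G->L->D->refl->H->L'->A->R'->F->plug->F
Char 2 ('D'): step: R->0, L->4 (L advanced); D->plug->D->R->D->L->H->refl->D->L'->A->R'->C->plug->C
Char 3 ('F'): step: R->1, L=4; F->plug->F->R->A->L->D->refl->H->L'->D->R'->G->plug->G
Char 4 ('D'): step: R->2, L=4; D->plug->D->R->D->L->H->refl->D->L'->A->R'->H->plug->H

H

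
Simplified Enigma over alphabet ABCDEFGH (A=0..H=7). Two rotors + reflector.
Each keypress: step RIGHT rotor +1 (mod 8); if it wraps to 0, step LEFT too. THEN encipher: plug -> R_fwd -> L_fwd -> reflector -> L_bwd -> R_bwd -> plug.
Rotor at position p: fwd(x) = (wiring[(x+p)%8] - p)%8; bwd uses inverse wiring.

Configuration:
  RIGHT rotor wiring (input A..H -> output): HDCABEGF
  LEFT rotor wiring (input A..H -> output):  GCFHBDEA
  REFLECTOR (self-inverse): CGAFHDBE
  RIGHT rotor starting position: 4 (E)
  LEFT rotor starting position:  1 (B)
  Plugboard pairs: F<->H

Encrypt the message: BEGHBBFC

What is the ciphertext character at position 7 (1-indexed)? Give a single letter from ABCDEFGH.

Char 1 ('B'): step: R->5, L=1; B->plug->B->R->B->L->E->refl->H->L'->G->R'->E->plug->E
Char 2 ('E'): step: R->6, L=1; E->plug->E->R->E->L->C->refl->A->L'->D->R'->G->plug->G
Char 3 ('G'): step: R->7, L=1; G->plug->G->R->F->L->D->refl->F->L'->H->R'->H->plug->F
Char 4 ('H'): step: R->0, L->2 (L advanced); H->plug->F->R->E->L->C->refl->A->L'->H->R'->A->plug->A
Char 5 ('B'): step: R->1, L=2; B->plug->B->R->B->L->F->refl->D->L'->A->R'->D->plug->D
Char 6 ('B'): step: R->2, L=2; B->plug->B->R->G->L->E->refl->H->L'->C->R'->D->plug->D
Char 7 ('F'): step: R->3, L=2; F->plug->H->R->H->L->A->refl->C->L'->E->R'->F->plug->H

H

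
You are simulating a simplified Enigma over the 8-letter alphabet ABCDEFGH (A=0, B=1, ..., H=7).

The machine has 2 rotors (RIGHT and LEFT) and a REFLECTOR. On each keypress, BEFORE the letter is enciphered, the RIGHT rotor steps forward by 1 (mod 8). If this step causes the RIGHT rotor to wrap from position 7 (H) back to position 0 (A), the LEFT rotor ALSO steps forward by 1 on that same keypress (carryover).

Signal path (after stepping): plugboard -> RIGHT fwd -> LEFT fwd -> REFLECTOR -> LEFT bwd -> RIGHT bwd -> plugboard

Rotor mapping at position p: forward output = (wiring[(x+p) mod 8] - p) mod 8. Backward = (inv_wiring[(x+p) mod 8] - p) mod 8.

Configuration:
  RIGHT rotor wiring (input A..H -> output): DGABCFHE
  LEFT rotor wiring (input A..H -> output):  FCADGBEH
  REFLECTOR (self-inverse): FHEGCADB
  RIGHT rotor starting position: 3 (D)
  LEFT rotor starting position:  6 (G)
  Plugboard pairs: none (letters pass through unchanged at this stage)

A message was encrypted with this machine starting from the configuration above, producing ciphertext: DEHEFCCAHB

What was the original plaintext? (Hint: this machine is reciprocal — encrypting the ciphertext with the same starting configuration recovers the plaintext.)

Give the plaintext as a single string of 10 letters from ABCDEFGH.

Answer: EBDDABBDCE

Derivation:
Char 1 ('D'): step: R->4, L=6; D->plug->D->R->A->L->G->refl->D->L'->H->R'->E->plug->E
Char 2 ('E'): step: R->5, L=6; E->plug->E->R->B->L->B->refl->H->L'->C->R'->B->plug->B
Char 3 ('H'): step: R->6, L=6; H->plug->H->R->H->L->D->refl->G->L'->A->R'->D->plug->D
Char 4 ('E'): step: R->7, L=6; E->plug->E->R->C->L->H->refl->B->L'->B->R'->D->plug->D
Char 5 ('F'): step: R->0, L->7 (L advanced); F->plug->F->R->F->L->H->refl->B->L'->D->R'->A->plug->A
Char 6 ('C'): step: R->1, L=7; C->plug->C->R->A->L->A->refl->F->L'->H->R'->B->plug->B
Char 7 ('C'): step: R->2, L=7; C->plug->C->R->A->L->A->refl->F->L'->H->R'->B->plug->B
Char 8 ('A'): step: R->3, L=7; A->plug->A->R->G->L->C->refl->E->L'->E->R'->D->plug->D
Char 9 ('H'): step: R->4, L=7; H->plug->H->R->F->L->H->refl->B->L'->D->R'->C->plug->C
Char 10 ('B'): step: R->5, L=7; B->plug->B->R->C->L->D->refl->G->L'->B->R'->E->plug->E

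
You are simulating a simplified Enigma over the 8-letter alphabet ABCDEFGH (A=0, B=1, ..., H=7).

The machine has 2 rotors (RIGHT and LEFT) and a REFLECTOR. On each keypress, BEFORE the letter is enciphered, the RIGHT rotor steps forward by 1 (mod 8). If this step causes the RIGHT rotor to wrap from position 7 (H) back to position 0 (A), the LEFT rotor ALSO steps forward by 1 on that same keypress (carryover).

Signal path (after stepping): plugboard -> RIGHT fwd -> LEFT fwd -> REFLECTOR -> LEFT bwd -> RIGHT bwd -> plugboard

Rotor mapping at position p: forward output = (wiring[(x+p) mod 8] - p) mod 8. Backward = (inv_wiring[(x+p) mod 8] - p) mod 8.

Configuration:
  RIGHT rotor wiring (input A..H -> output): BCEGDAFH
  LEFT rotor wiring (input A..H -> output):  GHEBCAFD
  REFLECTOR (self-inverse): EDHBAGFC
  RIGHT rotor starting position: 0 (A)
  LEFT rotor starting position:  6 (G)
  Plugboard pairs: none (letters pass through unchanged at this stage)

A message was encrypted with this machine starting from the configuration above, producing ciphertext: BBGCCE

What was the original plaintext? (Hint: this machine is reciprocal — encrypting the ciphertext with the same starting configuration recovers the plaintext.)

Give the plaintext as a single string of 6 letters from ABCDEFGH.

Answer: CCBBHH

Derivation:
Char 1 ('B'): step: R->1, L=6; B->plug->B->R->D->L->B->refl->D->L'->F->R'->C->plug->C
Char 2 ('B'): step: R->2, L=6; B->plug->B->R->E->L->G->refl->F->L'->B->R'->C->plug->C
Char 3 ('G'): step: R->3, L=6; G->plug->G->R->H->L->C->refl->H->L'->A->R'->B->plug->B
Char 4 ('C'): step: R->4, L=6; C->plug->C->R->B->L->F->refl->G->L'->E->R'->B->plug->B
Char 5 ('C'): step: R->5, L=6; C->plug->C->R->C->L->A->refl->E->L'->G->R'->H->plug->H
Char 6 ('E'): step: R->6, L=6; E->plug->E->R->G->L->E->refl->A->L'->C->R'->H->plug->H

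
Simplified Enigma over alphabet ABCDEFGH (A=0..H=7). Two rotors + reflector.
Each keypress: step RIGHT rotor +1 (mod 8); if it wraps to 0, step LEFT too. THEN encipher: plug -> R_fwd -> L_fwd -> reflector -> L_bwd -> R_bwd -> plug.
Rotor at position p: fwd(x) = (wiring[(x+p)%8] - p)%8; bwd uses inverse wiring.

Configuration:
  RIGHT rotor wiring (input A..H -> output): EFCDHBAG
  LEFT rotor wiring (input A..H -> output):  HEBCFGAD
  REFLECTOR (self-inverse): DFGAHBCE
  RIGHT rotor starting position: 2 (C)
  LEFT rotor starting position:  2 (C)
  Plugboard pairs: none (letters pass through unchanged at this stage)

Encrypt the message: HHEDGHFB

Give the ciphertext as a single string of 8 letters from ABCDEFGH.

Answer: BCBEHDBD

Derivation:
Char 1 ('H'): step: R->3, L=2; H->plug->H->R->H->L->C->refl->G->L'->E->R'->B->plug->B
Char 2 ('H'): step: R->4, L=2; H->plug->H->R->H->L->C->refl->G->L'->E->R'->C->plug->C
Char 3 ('E'): step: R->5, L=2; E->plug->E->R->A->L->H->refl->E->L'->D->R'->B->plug->B
Char 4 ('D'): step: R->6, L=2; D->plug->D->R->H->L->C->refl->G->L'->E->R'->E->plug->E
Char 5 ('G'): step: R->7, L=2; G->plug->G->R->C->L->D->refl->A->L'->B->R'->H->plug->H
Char 6 ('H'): step: R->0, L->3 (L advanced); H->plug->H->R->G->L->B->refl->F->L'->D->R'->D->plug->D
Char 7 ('F'): step: R->1, L=3; F->plug->F->R->H->L->G->refl->C->L'->B->R'->B->plug->B
Char 8 ('B'): step: R->2, L=3; B->plug->B->R->B->L->C->refl->G->L'->H->R'->D->plug->D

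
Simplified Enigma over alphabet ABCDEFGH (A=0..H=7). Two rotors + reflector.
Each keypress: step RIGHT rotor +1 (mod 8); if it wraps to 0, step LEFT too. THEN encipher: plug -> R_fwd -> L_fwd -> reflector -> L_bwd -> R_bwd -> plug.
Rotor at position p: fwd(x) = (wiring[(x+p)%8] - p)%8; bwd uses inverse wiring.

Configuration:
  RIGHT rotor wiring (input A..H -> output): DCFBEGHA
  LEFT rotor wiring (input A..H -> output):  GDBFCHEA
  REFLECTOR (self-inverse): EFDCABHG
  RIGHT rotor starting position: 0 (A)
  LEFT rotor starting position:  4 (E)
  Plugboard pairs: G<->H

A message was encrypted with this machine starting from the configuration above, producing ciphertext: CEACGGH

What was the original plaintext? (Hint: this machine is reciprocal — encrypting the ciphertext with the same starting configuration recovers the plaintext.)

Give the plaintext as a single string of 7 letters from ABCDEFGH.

Answer: EGHBDCD

Derivation:
Char 1 ('C'): step: R->1, L=4; C->plug->C->R->A->L->G->refl->H->L'->F->R'->E->plug->E
Char 2 ('E'): step: R->2, L=4; E->plug->E->R->F->L->H->refl->G->L'->A->R'->H->plug->G
Char 3 ('A'): step: R->3, L=4; A->plug->A->R->G->L->F->refl->B->L'->H->R'->G->plug->H
Char 4 ('C'): step: R->4, L=4; C->plug->C->R->D->L->E->refl->A->L'->C->R'->B->plug->B
Char 5 ('G'): step: R->5, L=4; G->plug->H->R->H->L->B->refl->F->L'->G->R'->D->plug->D
Char 6 ('G'): step: R->6, L=4; G->plug->H->R->A->L->G->refl->H->L'->F->R'->C->plug->C
Char 7 ('H'): step: R->7, L=4; H->plug->G->R->H->L->B->refl->F->L'->G->R'->D->plug->D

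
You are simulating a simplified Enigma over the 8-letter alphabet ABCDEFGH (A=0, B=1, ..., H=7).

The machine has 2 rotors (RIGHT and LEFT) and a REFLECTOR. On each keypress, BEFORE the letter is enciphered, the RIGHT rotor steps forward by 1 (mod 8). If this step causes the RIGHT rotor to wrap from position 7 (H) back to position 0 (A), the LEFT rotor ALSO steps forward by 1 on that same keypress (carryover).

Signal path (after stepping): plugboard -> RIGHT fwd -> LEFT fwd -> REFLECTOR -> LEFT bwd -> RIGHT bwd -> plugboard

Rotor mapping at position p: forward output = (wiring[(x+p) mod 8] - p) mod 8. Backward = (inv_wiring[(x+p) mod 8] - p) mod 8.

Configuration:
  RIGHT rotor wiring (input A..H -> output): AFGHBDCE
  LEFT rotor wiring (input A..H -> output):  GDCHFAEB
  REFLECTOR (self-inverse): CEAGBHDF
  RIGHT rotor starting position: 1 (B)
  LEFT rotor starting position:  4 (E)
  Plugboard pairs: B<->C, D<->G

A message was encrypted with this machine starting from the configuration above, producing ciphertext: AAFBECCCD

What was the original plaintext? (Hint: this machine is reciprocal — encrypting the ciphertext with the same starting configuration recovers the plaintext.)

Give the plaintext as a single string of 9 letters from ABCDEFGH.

Char 1 ('A'): step: R->2, L=4; A->plug->A->R->E->L->C->refl->A->L'->C->R'->F->plug->F
Char 2 ('A'): step: R->3, L=4; A->plug->A->R->E->L->C->refl->A->L'->C->R'->G->plug->D
Char 3 ('F'): step: R->4, L=4; F->plug->F->R->B->L->E->refl->B->L'->A->R'->D->plug->G
Char 4 ('B'): step: R->5, L=4; B->plug->C->R->H->L->D->refl->G->L'->G->R'->A->plug->A
Char 5 ('E'): step: R->6, L=4; E->plug->E->R->A->L->B->refl->E->L'->B->R'->F->plug->F
Char 6 ('C'): step: R->7, L=4; C->plug->B->R->B->L->E->refl->B->L'->A->R'->E->plug->E
Char 7 ('C'): step: R->0, L->5 (L advanced); C->plug->B->R->F->L->F->refl->H->L'->B->R'->E->plug->E
Char 8 ('C'): step: R->1, L=5; C->plug->B->R->F->L->F->refl->H->L'->B->R'->F->plug->F
Char 9 ('D'): step: R->2, L=5; D->plug->G->R->G->L->C->refl->A->L'->H->R'->C->plug->B

Answer: FDGAFEEFB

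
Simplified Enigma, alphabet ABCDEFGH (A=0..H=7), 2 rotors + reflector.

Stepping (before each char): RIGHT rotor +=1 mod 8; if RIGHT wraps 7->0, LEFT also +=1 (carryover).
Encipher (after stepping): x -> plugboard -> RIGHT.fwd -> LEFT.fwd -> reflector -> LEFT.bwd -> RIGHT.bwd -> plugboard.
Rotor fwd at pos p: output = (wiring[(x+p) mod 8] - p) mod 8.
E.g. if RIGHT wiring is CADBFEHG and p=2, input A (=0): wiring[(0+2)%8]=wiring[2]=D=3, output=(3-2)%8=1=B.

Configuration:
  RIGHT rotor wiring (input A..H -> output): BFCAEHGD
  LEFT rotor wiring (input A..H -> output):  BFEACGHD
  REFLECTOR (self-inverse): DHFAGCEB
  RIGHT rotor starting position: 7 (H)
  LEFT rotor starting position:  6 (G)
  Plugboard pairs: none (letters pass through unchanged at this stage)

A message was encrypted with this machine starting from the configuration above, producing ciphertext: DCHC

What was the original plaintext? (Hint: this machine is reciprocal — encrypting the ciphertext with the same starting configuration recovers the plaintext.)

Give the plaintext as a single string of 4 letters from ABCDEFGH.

Answer: CFFF

Derivation:
Char 1 ('D'): step: R->0, L->7 (L advanced); D->plug->D->R->A->L->E->refl->G->L'->C->R'->C->plug->C
Char 2 ('C'): step: R->1, L=7; C->plug->C->R->H->L->A->refl->D->L'->F->R'->F->plug->F
Char 3 ('H'): step: R->2, L=7; H->plug->H->R->D->L->F->refl->C->L'->B->R'->F->plug->F
Char 4 ('C'): step: R->3, L=7; C->plug->C->R->E->L->B->refl->H->L'->G->R'->F->plug->F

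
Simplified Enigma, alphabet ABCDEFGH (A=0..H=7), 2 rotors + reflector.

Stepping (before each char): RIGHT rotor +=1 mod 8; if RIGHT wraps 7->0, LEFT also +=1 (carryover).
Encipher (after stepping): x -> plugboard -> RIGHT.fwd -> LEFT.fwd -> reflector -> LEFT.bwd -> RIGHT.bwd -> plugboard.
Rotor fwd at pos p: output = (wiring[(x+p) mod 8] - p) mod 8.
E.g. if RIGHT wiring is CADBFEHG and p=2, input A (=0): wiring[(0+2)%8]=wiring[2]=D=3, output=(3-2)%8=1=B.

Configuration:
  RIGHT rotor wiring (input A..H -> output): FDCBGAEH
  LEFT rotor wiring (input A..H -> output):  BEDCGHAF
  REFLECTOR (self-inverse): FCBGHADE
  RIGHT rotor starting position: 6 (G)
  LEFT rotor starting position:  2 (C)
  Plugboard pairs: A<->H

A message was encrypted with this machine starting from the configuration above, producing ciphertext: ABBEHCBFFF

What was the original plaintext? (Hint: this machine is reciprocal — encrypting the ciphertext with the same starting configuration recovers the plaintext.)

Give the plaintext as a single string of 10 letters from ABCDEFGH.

Char 1 ('A'): step: R->7, L=2; A->plug->H->R->F->L->D->refl->G->L'->E->R'->C->plug->C
Char 2 ('B'): step: R->0, L->3 (L advanced); B->plug->B->R->D->L->F->refl->A->L'->H->R'->H->plug->A
Char 3 ('B'): step: R->1, L=3; B->plug->B->R->B->L->D->refl->G->L'->F->R'->D->plug->D
Char 4 ('E'): step: R->2, L=3; E->plug->E->R->C->L->E->refl->H->L'->A->R'->A->plug->H
Char 5 ('H'): step: R->3, L=3; H->plug->A->R->G->L->B->refl->C->L'->E->R'->E->plug->E
Char 6 ('C'): step: R->4, L=3; C->plug->C->R->A->L->H->refl->E->L'->C->R'->A->plug->H
Char 7 ('B'): step: R->5, L=3; B->plug->B->R->H->L->A->refl->F->L'->D->R'->A->plug->H
Char 8 ('F'): step: R->6, L=3; F->plug->F->R->D->L->F->refl->A->L'->H->R'->C->plug->C
Char 9 ('F'): step: R->7, L=3; F->plug->F->R->H->L->A->refl->F->L'->D->R'->D->plug->D
Char 10 ('F'): step: R->0, L->4 (L advanced); F->plug->F->R->A->L->C->refl->B->L'->D->R'->B->plug->B

Answer: CADHEHHCDB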